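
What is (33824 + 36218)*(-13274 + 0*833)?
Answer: -929737508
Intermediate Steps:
(33824 + 36218)*(-13274 + 0*833) = 70042*(-13274 + 0) = 70042*(-13274) = -929737508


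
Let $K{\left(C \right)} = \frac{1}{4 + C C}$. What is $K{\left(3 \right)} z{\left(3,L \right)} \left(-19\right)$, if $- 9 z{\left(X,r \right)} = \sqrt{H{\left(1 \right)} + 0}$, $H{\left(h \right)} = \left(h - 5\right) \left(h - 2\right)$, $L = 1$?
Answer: $\frac{38}{117} \approx 0.32479$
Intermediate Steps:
$H{\left(h \right)} = \left(-5 + h\right) \left(-2 + h\right)$
$K{\left(C \right)} = \frac{1}{4 + C^{2}}$
$z{\left(X,r \right)} = - \frac{2}{9}$ ($z{\left(X,r \right)} = - \frac{\sqrt{\left(10 + 1^{2} - 7\right) + 0}}{9} = - \frac{\sqrt{\left(10 + 1 - 7\right) + 0}}{9} = - \frac{\sqrt{4 + 0}}{9} = - \frac{\sqrt{4}}{9} = \left(- \frac{1}{9}\right) 2 = - \frac{2}{9}$)
$K{\left(3 \right)} z{\left(3,L \right)} \left(-19\right) = \frac{1}{4 + 3^{2}} \left(- \frac{2}{9}\right) \left(-19\right) = \frac{1}{4 + 9} \left(- \frac{2}{9}\right) \left(-19\right) = \frac{1}{13} \left(- \frac{2}{9}\right) \left(-19\right) = \left(- \frac{2}{117}\right) \left(-19\right) = \frac{38}{117}$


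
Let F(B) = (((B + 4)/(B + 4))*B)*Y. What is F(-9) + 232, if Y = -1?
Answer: 241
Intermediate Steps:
F(B) = -B (F(B) = (((B + 4)/(B + 4))*B)*(-1) = (((4 + B)/(4 + B))*B)*(-1) = (1*B)*(-1) = B*(-1) = -B)
F(-9) + 232 = -1*(-9) + 232 = 9 + 232 = 241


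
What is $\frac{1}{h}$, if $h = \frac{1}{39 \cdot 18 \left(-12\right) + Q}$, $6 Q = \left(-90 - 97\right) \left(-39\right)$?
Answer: $- \frac{14417}{2} \approx -7208.5$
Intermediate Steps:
$Q = \frac{2431}{2}$ ($Q = \frac{\left(-90 - 97\right) \left(-39\right)}{6} = \frac{\left(-187\right) \left(-39\right)}{6} = \frac{1}{6} \cdot 7293 = \frac{2431}{2} \approx 1215.5$)
$h = - \frac{2}{14417}$ ($h = \frac{1}{39 \cdot 18 \left(-12\right) + \frac{2431}{2}} = \frac{1}{702 \left(-12\right) + \frac{2431}{2}} = \frac{1}{-8424 + \frac{2431}{2}} = \frac{1}{- \frac{14417}{2}} = - \frac{2}{14417} \approx -0.00013873$)
$\frac{1}{h} = \frac{1}{- \frac{2}{14417}} = - \frac{14417}{2}$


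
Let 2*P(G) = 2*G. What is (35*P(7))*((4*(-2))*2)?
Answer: -3920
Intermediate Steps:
P(G) = G (P(G) = (2*G)/2 = G)
(35*P(7))*((4*(-2))*2) = (35*7)*((4*(-2))*2) = 245*(-8*2) = 245*(-16) = -3920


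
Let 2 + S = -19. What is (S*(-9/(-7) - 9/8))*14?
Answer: -189/4 ≈ -47.250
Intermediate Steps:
S = -21 (S = -2 - 19 = -21)
(S*(-9/(-7) - 9/8))*14 = -21*(-9/(-7) - 9/8)*14 = -21*(-9*(-1/7) - 9*1/8)*14 = -21*(9/7 - 9/8)*14 = -21*9/56*14 = -27/8*14 = -189/4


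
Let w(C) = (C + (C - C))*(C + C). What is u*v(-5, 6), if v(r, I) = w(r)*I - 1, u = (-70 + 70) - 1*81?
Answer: -24219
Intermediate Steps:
w(C) = 2*C**2 (w(C) = (C + 0)*(2*C) = C*(2*C) = 2*C**2)
u = -81 (u = 0 - 81 = -81)
v(r, I) = -1 + 2*I*r**2 (v(r, I) = (2*r**2)*I - 1 = 2*I*r**2 - 1 = -1 + 2*I*r**2)
u*v(-5, 6) = -81*(-1 + 2*6*(-5)**2) = -81*(-1 + 2*6*25) = -81*(-1 + 300) = -81*299 = -24219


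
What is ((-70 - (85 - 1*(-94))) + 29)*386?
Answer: -84920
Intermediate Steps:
((-70 - (85 - 1*(-94))) + 29)*386 = ((-70 - (85 + 94)) + 29)*386 = ((-70 - 1*179) + 29)*386 = ((-70 - 179) + 29)*386 = (-249 + 29)*386 = -220*386 = -84920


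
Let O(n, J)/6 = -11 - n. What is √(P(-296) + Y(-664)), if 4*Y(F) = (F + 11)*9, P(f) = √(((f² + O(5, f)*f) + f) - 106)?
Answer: √(-5877 + 4*√115630)/2 ≈ 33.604*I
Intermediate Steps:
O(n, J) = -66 - 6*n (O(n, J) = 6*(-11 - n) = -66 - 6*n)
P(f) = √(-106 + f² - 95*f) (P(f) = √(((f² + (-66 - 6*5)*f) + f) - 106) = √(((f² + (-66 - 30)*f) + f) - 106) = √(((f² - 96*f) + f) - 106) = √((f² - 95*f) - 106) = √(-106 + f² - 95*f))
Y(F) = 99/4 + 9*F/4 (Y(F) = ((F + 11)*9)/4 = ((11 + F)*9)/4 = (99 + 9*F)/4 = 99/4 + 9*F/4)
√(P(-296) + Y(-664)) = √(√(-106 + (-296)² - 95*(-296)) + (99/4 + (9/4)*(-664))) = √(√(-106 + 87616 + 28120) + (99/4 - 1494)) = √(√115630 - 5877/4) = √(-5877/4 + √115630)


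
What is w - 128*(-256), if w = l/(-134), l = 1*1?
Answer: 4390911/134 ≈ 32768.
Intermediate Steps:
l = 1
w = -1/134 (w = 1/(-134) = 1*(-1/134) = -1/134 ≈ -0.0074627)
w - 128*(-256) = -1/134 - 128*(-256) = -1/134 + 32768 = 4390911/134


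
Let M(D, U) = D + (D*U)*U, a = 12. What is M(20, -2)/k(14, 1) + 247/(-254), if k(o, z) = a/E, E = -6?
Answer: -12947/254 ≈ -50.972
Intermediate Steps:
k(o, z) = -2 (k(o, z) = 12/(-6) = 12*(-⅙) = -2)
M(D, U) = D + D*U²
M(20, -2)/k(14, 1) + 247/(-254) = (20*(1 + (-2)²))/(-2) + 247/(-254) = (20*(1 + 4))*(-½) + 247*(-1/254) = (20*5)*(-½) - 247/254 = 100*(-½) - 247/254 = -50 - 247/254 = -12947/254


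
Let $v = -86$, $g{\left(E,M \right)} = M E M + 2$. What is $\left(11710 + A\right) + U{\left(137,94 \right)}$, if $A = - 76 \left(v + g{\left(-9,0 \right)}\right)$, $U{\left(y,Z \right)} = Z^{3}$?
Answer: $848678$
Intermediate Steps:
$g{\left(E,M \right)} = 2 + E M^{2}$ ($g{\left(E,M \right)} = E M M + 2 = E M^{2} + 2 = 2 + E M^{2}$)
$A = 6384$ ($A = - 76 \left(-86 + \left(2 - 9 \cdot 0^{2}\right)\right) = - 76 \left(-86 + \left(2 - 0\right)\right) = - 76 \left(-86 + \left(2 + 0\right)\right) = - 76 \left(-86 + 2\right) = - 76 \left(-84\right) = \left(-1\right) \left(-6384\right) = 6384$)
$\left(11710 + A\right) + U{\left(137,94 \right)} = \left(11710 + 6384\right) + 94^{3} = 18094 + 830584 = 848678$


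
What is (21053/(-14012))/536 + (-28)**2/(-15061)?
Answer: -6205257921/113114616352 ≈ -0.054858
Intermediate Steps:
(21053/(-14012))/536 + (-28)**2/(-15061) = (21053*(-1/14012))*(1/536) + 784*(-1/15061) = -21053/14012*1/536 - 784/15061 = -21053/7510432 - 784/15061 = -6205257921/113114616352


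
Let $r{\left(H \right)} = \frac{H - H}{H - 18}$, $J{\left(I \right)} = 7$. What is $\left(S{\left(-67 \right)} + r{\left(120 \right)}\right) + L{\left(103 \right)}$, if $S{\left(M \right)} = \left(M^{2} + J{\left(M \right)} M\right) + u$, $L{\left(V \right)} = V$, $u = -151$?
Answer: $3972$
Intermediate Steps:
$S{\left(M \right)} = -151 + M^{2} + 7 M$ ($S{\left(M \right)} = \left(M^{2} + 7 M\right) - 151 = -151 + M^{2} + 7 M$)
$r{\left(H \right)} = 0$ ($r{\left(H \right)} = \frac{0}{-18 + H} = 0$)
$\left(S{\left(-67 \right)} + r{\left(120 \right)}\right) + L{\left(103 \right)} = \left(\left(-151 + \left(-67\right)^{2} + 7 \left(-67\right)\right) + 0\right) + 103 = \left(\left(-151 + 4489 - 469\right) + 0\right) + 103 = \left(3869 + 0\right) + 103 = 3869 + 103 = 3972$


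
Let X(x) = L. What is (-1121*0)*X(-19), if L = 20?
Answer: 0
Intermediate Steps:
X(x) = 20
(-1121*0)*X(-19) = -1121*0*20 = 0*20 = 0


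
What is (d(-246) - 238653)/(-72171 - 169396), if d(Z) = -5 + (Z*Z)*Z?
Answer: 15125594/241567 ≈ 62.615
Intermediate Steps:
d(Z) = -5 + Z³ (d(Z) = -5 + Z²*Z = -5 + Z³)
(d(-246) - 238653)/(-72171 - 169396) = ((-5 + (-246)³) - 238653)/(-72171 - 169396) = ((-5 - 14886936) - 238653)/(-241567) = (-14886941 - 238653)*(-1/241567) = -15125594*(-1/241567) = 15125594/241567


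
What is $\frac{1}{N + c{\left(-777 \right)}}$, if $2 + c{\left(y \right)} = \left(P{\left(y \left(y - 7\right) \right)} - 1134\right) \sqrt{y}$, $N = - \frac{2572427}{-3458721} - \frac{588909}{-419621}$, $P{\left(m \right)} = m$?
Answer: $\frac{155013378110756463708417}{302546576573412777636222391232452490324} - \frac{640388256952432994323334974377 i \sqrt{777}}{302546576573412777636222391232452490324} \approx 5.1236 \cdot 10^{-16} - 5.9001 \cdot 10^{-8} i$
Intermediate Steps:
$N = \frac{3116316315556}{1451351964741}$ ($N = \left(-2572427\right) \left(- \frac{1}{3458721}\right) - - \frac{588909}{419621} = \frac{2572427}{3458721} + \frac{588909}{419621} = \frac{3116316315556}{1451351964741} \approx 2.1472$)
$c{\left(y \right)} = -2 + \sqrt{y} \left(-1134 + y \left(-7 + y\right)\right)$ ($c{\left(y \right)} = -2 + \left(y \left(y - 7\right) - 1134\right) \sqrt{y} = -2 + \left(y \left(-7 + y\right) - 1134\right) \sqrt{y} = -2 + \left(-1134 + y \left(-7 + y\right)\right) \sqrt{y} = -2 + \sqrt{y} \left(-1134 + y \left(-7 + y\right)\right)$)
$\frac{1}{N + c{\left(-777 \right)}} = \frac{1}{\frac{3116316315556}{1451351964741} - \left(2 - \left(-777\right)^{\frac{3}{2}} \left(-7 - 777\right) + 1134 i \sqrt{777}\right)} = \frac{1}{\frac{3116316315556}{1451351964741} - \left(2 - - 777 i \sqrt{777} \left(-784\right) + 1134 i \sqrt{777}\right)} = \frac{1}{\frac{3116316315556}{1451351964741} - \left(2 - 608034 i \sqrt{777}\right)} = \frac{1}{\frac{213612386074}{1451351964741} + 608034 i \sqrt{777}}$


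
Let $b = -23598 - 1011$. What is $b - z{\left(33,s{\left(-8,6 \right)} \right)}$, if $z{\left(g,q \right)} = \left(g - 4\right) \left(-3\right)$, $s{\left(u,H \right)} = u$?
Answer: $-24522$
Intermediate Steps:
$b = -24609$ ($b = -23598 - 1011 = -24609$)
$z{\left(g,q \right)} = 12 - 3 g$ ($z{\left(g,q \right)} = \left(-4 + g\right) \left(-3\right) = 12 - 3 g$)
$b - z{\left(33,s{\left(-8,6 \right)} \right)} = -24609 - \left(12 - 99\right) = -24609 - -87 = -24609 + 87 = -24522$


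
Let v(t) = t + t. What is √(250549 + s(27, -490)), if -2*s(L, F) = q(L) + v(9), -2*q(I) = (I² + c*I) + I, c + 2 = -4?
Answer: √1002754/2 ≈ 500.69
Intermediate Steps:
c = -6 (c = -2 - 4 = -6)
q(I) = -I²/2 + 5*I/2 (q(I) = -((I² - 6*I) + I)/2 = -(I² - 5*I)/2 = -I²/2 + 5*I/2)
v(t) = 2*t
s(L, F) = -9 - L*(5 - L)/4 (s(L, F) = -(L*(5 - L)/2 + 2*9)/2 = -(L*(5 - L)/2 + 18)/2 = -(18 + L*(5 - L)/2)/2 = -9 - L*(5 - L)/4)
√(250549 + s(27, -490)) = √(250549 + (-9 + (¼)*27*(-5 + 27))) = √(250549 + (-9 + (¼)*27*22)) = √(250549 + (-9 + 297/2)) = √(250549 + 279/2) = √(501377/2) = √1002754/2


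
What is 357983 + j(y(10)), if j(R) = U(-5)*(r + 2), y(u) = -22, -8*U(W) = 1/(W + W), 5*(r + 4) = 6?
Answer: 35798299/100 ≈ 3.5798e+5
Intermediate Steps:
r = -14/5 (r = -4 + (⅕)*6 = -4 + 6/5 = -14/5 ≈ -2.8000)
U(W) = -1/(16*W) (U(W) = -1/(8*(W + W)) = -1/(2*W)/8 = -1/(16*W))
j(R) = -1/100 (j(R) = (-1/16/(-5))*(-14/5 + 2) = -1/16*(-⅕)*(-⅘) = (1/80)*(-⅘) = -1/100)
357983 + j(y(10)) = 357983 - 1/100 = 35798299/100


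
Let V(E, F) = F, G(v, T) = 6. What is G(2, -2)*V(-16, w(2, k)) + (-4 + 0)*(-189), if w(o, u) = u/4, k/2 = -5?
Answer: 741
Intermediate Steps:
k = -10 (k = 2*(-5) = -10)
w(o, u) = u/4 (w(o, u) = u*(¼) = u/4)
G(2, -2)*V(-16, w(2, k)) + (-4 + 0)*(-189) = 6*((¼)*(-10)) + (-4 + 0)*(-189) = 6*(-5/2) - 4*(-189) = -15 + 756 = 741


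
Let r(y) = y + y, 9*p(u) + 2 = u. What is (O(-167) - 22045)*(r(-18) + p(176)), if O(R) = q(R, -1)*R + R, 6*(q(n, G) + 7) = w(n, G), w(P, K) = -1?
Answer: 3152275/9 ≈ 3.5025e+5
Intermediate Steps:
q(n, G) = -43/6 (q(n, G) = -7 + (1/6)*(-1) = -7 - 1/6 = -43/6)
p(u) = -2/9 + u/9
r(y) = 2*y
O(R) = -37*R/6 (O(R) = -43*R/6 + R = -37*R/6)
(O(-167) - 22045)*(r(-18) + p(176)) = (-37/6*(-167) - 22045)*(2*(-18) + (-2/9 + (1/9)*176)) = (6179/6 - 22045)*(-36 + (-2/9 + 176/9)) = -126091*(-36 + 58/3)/6 = -126091/6*(-50/3) = 3152275/9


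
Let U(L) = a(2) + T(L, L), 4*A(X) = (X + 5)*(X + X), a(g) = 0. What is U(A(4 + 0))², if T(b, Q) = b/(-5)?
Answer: 324/25 ≈ 12.960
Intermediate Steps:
T(b, Q) = -b/5 (T(b, Q) = b*(-⅕) = -b/5)
A(X) = X*(5 + X)/2 (A(X) = ((X + 5)*(X + X))/4 = ((5 + X)*(2*X))/4 = (2*X*(5 + X))/4 = X*(5 + X)/2)
U(L) = -L/5 (U(L) = 0 - L/5 = -L/5)
U(A(4 + 0))² = (-(4 + 0)*(5 + (4 + 0))/10)² = (-4*(5 + 4)/10)² = (-4*9/10)² = (-⅕*18)² = (-18/5)² = 324/25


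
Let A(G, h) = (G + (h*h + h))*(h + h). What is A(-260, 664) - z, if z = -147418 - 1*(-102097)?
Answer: 586091721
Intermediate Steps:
A(G, h) = 2*h*(G + h + h²) (A(G, h) = (G + (h² + h))*(2*h) = (G + (h + h²))*(2*h) = (G + h + h²)*(2*h) = 2*h*(G + h + h²))
z = -45321 (z = -147418 + 102097 = -45321)
A(-260, 664) - z = 2*664*(-260 + 664 + 664²) - 1*(-45321) = 2*664*(-260 + 664 + 440896) + 45321 = 2*664*441300 + 45321 = 586046400 + 45321 = 586091721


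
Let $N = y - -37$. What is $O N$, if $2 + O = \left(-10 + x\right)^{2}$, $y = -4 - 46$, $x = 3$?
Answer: $-611$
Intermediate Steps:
$y = -50$ ($y = -4 - 46 = -50$)
$O = 47$ ($O = -2 + \left(-10 + 3\right)^{2} = -2 + \left(-7\right)^{2} = -2 + 49 = 47$)
$N = -13$ ($N = -50 - -37 = -50 + 37 = -13$)
$O N = 47 \left(-13\right) = -611$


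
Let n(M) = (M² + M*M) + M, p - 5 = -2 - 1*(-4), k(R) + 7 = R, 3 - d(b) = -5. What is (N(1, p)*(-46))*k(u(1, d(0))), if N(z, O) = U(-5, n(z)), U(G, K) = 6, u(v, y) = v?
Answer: 1656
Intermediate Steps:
d(b) = 8 (d(b) = 3 - 1*(-5) = 3 + 5 = 8)
k(R) = -7 + R
p = 7 (p = 5 + (-2 - 1*(-4)) = 5 + (-2 + 4) = 5 + 2 = 7)
n(M) = M + 2*M² (n(M) = (M² + M²) + M = 2*M² + M = M + 2*M²)
N(z, O) = 6
(N(1, p)*(-46))*k(u(1, d(0))) = (6*(-46))*(-7 + 1) = -276*(-6) = 1656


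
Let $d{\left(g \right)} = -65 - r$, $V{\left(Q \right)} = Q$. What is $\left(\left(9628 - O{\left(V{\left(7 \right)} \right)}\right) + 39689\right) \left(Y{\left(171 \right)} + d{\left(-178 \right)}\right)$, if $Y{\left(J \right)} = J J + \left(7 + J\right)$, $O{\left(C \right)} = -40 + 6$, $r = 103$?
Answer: $1443566101$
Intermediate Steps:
$O{\left(C \right)} = -34$
$d{\left(g \right)} = -168$ ($d{\left(g \right)} = -65 - 103 = -168$)
$Y{\left(J \right)} = 7 + J + J^{2}$ ($Y{\left(J \right)} = J^{2} + \left(7 + J\right) = 7 + J + J^{2}$)
$\left(\left(9628 - O{\left(V{\left(7 \right)} \right)}\right) + 39689\right) \left(Y{\left(171 \right)} + d{\left(-178 \right)}\right) = \left(\left(9628 - -34\right) + 39689\right) \left(\left(7 + 171 + 171^{2}\right) - 168\right) = \left(\left(9628 + 34\right) + 39689\right) \left(\left(7 + 171 + 29241\right) - 168\right) = \left(9662 + 39689\right) \left(29419 - 168\right) = 49351 \cdot 29251 = 1443566101$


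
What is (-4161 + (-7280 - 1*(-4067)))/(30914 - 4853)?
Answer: -2458/8687 ≈ -0.28295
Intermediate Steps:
(-4161 + (-7280 - 1*(-4067)))/(30914 - 4853) = (-4161 + (-7280 + 4067))/26061 = (-4161 - 3213)*(1/26061) = -7374*1/26061 = -2458/8687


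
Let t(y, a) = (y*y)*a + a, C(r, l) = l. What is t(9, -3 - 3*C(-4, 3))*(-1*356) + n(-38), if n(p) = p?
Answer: 350266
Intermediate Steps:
t(y, a) = a + a*y**2 (t(y, a) = y**2*a + a = a*y**2 + a = a + a*y**2)
t(9, -3 - 3*C(-4, 3))*(-1*356) + n(-38) = ((-3 - 3*3)*(1 + 9**2))*(-1*356) - 38 = ((-3 - 9)*(1 + 81))*(-356) - 38 = -12*82*(-356) - 38 = -984*(-356) - 38 = 350304 - 38 = 350266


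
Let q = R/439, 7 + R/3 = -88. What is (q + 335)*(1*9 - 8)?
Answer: 146780/439 ≈ 334.35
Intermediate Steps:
R = -285 (R = -21 + 3*(-88) = -21 - 264 = -285)
q = -285/439 ≈ -0.64920
(q + 335)*(1*9 - 8) = (-285/439 + 335)*(1*9 - 8) = 146780*(9 - 8)/439 = (146780/439)*1 = 146780/439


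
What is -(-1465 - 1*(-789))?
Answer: 676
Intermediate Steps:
-(-1465 - 1*(-789)) = -(-1465 + 789) = -1*(-676) = 676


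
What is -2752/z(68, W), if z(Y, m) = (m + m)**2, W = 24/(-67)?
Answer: -193027/36 ≈ -5361.9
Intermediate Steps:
W = -24/67 (W = 24*(-1/67) = -24/67 ≈ -0.35821)
z(Y, m) = 4*m**2 (z(Y, m) = (2*m)**2 = 4*m**2)
-2752/z(68, W) = -2752/(4*(-24/67)**2) = -2752/(4*(576/4489)) = -2752/2304/4489 = -2752*4489/2304 = -193027/36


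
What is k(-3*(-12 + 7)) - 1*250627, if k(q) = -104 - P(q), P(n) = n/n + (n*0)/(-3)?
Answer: -250732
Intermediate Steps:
P(n) = 1 (P(n) = 1 + 0*(-⅓) = 1 + 0 = 1)
k(q) = -105 (k(q) = -104 - 1*1 = -104 - 1 = -105)
k(-3*(-12 + 7)) - 1*250627 = -105 - 1*250627 = -105 - 250627 = -250732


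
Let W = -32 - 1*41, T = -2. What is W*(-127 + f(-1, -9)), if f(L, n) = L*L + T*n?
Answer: 7884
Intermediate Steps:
W = -73 (W = -32 - 41 = -73)
f(L, n) = L² - 2*n (f(L, n) = L*L - 2*n = L² - 2*n)
W*(-127 + f(-1, -9)) = -73*(-127 + ((-1)² - 2*(-9))) = -73*(-127 + (1 + 18)) = -73*(-127 + 19) = -73*(-108) = 7884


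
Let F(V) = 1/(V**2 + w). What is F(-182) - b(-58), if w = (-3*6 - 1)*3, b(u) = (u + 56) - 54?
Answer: 1851753/33067 ≈ 56.000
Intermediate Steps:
b(u) = 2 + u (b(u) = (56 + u) - 54 = 2 + u)
w = -57 (w = (-18 - 1)*3 = -19*3 = -57)
F(V) = 1/(-57 + V**2) (F(V) = 1/(V**2 - 57) = 1/(-57 + V**2))
F(-182) - b(-58) = 1/(-57 + (-182)**2) - (2 - 58) = 1/(-57 + 33124) - 1*(-56) = 1/33067 + 56 = 1851753/33067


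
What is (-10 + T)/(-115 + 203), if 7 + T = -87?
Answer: -13/11 ≈ -1.1818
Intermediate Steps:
T = -94 (T = -7 - 87 = -94)
(-10 + T)/(-115 + 203) = (-10 - 94)/(-115 + 203) = -104/88 = -104*1/88 = -13/11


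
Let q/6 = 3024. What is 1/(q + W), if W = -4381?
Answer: 1/13763 ≈ 7.2659e-5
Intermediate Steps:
q = 18144 (q = 6*3024 = 18144)
1/(q + W) = 1/(18144 - 4381) = 1/13763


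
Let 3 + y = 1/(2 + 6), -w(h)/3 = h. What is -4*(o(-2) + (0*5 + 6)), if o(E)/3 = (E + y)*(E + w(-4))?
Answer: 561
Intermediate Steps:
w(h) = -3*h
y = -23/8 (y = -3 + 1/(2 + 6) = -3 + 1/8 = -3 + ⅛ = -23/8 ≈ -2.8750)
o(E) = 3*(12 + E)*(-23/8 + E) (o(E) = 3*((E - 23/8)*(E - 3*(-4))) = 3*((-23/8 + E)*(E + 12)) = 3*((-23/8 + E)*(12 + E)) = 3*((12 + E)*(-23/8 + E)) = 3*(12 + E)*(-23/8 + E))
-4*(o(-2) + (0*5 + 6)) = -4*((-207/2 + 3*(-2)² + (219/8)*(-2)) + (0*5 + 6)) = -4*((-207/2 + 3*4 - 219/4) + (0 + 6)) = -4*((-207/2 + 12 - 219/4) + 6) = -4*(-585/4 + 6) = -4*(-561/4) = 561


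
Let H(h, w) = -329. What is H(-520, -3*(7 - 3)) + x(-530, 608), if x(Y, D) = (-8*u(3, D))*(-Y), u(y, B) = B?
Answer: -2578249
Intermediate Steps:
x(Y, D) = 8*D*Y (x(Y, D) = (-8*D)*(-Y) = 8*D*Y)
H(-520, -3*(7 - 3)) + x(-530, 608) = -329 + 8*608*(-530) = -329 - 2577920 = -2578249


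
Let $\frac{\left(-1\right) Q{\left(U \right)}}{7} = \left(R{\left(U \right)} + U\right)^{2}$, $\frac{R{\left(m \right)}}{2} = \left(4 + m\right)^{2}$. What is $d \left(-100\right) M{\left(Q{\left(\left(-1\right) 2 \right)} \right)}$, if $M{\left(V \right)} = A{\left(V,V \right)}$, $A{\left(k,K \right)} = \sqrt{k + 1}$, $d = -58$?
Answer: $5800 i \sqrt{251} \approx 91889.0 i$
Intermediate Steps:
$R{\left(m \right)} = 2 \left(4 + m\right)^{2}$
$Q{\left(U \right)} = - 7 \left(U + 2 \left(4 + U\right)^{2}\right)^{2}$ ($Q{\left(U \right)} = - 7 \left(2 \left(4 + U\right)^{2} + U\right)^{2} = - 7 \left(U + 2 \left(4 + U\right)^{2}\right)^{2}$)
$A{\left(k,K \right)} = \sqrt{1 + k}$
$M{\left(V \right)} = \sqrt{1 + V}$
$d \left(-100\right) M{\left(Q{\left(\left(-1\right) 2 \right)} \right)} = \left(-58\right) \left(-100\right) \sqrt{1 - 7 \left(\left(-1\right) 2 + 2 \left(4 - 2\right)^{2}\right)^{2}} = 5800 \sqrt{1 - 7 \left(-2 + 2 \left(4 - 2\right)^{2}\right)^{2}} = 5800 \sqrt{1 - 7 \left(-2 + 2 \cdot 2^{2}\right)^{2}} = 5800 \sqrt{1 - 7 \left(-2 + 2 \cdot 4\right)^{2}} = 5800 \sqrt{1 - 7 \left(-2 + 8\right)^{2}} = 5800 \sqrt{1 - 7 \cdot 6^{2}} = 5800 \sqrt{1 - 252} = 5800 \sqrt{-251} = 5800 i \sqrt{251}$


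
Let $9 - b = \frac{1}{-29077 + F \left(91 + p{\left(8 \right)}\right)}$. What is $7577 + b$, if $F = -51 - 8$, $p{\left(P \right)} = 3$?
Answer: $\frac{262650079}{34623} \approx 7586.0$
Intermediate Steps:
$F = -59$ ($F = -51 - 8 = -59$)
$b = \frac{311608}{34623}$ ($b = 9 - \frac{1}{-29077 - 59 \left(91 + 3\right)} = 9 - \frac{1}{-29077 - 5546} = 9 - \frac{1}{-34623} = 9 - - \frac{1}{34623} = 9 + \frac{1}{34623} = \frac{311608}{34623} \approx 9.0$)
$7577 + b = 7577 + \frac{311608}{34623} = \frac{262650079}{34623}$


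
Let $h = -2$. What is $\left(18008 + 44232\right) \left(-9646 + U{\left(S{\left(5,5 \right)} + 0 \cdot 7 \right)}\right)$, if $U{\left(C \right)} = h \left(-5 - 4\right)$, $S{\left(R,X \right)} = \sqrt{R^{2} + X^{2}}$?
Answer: $-599246720$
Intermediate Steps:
$U{\left(C \right)} = 18$ ($U{\left(C \right)} = - 2 \left(-5 - 4\right) = \left(-2\right) \left(-9\right) = 18$)
$\left(18008 + 44232\right) \left(-9646 + U{\left(S{\left(5,5 \right)} + 0 \cdot 7 \right)}\right) = \left(18008 + 44232\right) \left(-9646 + 18\right) = 62240 \left(-9628\right) = -599246720$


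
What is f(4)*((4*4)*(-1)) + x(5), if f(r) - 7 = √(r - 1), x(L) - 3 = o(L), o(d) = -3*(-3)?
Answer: -100 - 16*√3 ≈ -127.71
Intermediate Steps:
o(d) = 9
x(L) = 12 (x(L) = 3 + 9 = 12)
f(r) = 7 + √(-1 + r) (f(r) = 7 + √(r - 1) = 7 + √(-1 + r))
f(4)*((4*4)*(-1)) + x(5) = (7 + √(-1 + 4))*((4*4)*(-1)) + 12 = (7 + √3)*(16*(-1)) + 12 = (7 + √3)*(-16) + 12 = (-112 - 16*√3) + 12 = -100 - 16*√3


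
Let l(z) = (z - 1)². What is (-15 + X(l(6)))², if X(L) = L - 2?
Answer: 64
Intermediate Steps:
l(z) = (-1 + z)²
X(L) = -2 + L
(-15 + X(l(6)))² = (-15 + (-2 + (-1 + 6)²))² = (-15 + (-2 + 5²))² = (-15 + (-2 + 25))² = (-15 + 23)² = 8² = 64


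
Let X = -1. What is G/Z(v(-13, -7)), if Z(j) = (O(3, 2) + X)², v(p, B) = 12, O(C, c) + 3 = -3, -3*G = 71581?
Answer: -71581/147 ≈ -486.95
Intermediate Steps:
G = -71581/3 (G = -⅓*71581 = -71581/3 ≈ -23860.)
O(C, c) = -6 (O(C, c) = -3 - 3 = -6)
Z(j) = 49 (Z(j) = (-6 - 1)² = (-7)² = 49)
G/Z(v(-13, -7)) = -71581/3/49 = -71581/3*1/49 = -71581/147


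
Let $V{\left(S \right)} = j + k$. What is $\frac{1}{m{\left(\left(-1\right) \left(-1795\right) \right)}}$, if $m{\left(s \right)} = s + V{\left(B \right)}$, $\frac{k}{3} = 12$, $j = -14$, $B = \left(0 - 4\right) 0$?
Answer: $\frac{1}{1817} \approx 0.00055036$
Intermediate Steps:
$B = 0$ ($B = \left(-4\right) 0 = 0$)
$k = 36$ ($k = 3 \cdot 12 = 36$)
$V{\left(S \right)} = 22$ ($V{\left(S \right)} = -14 + 36 = 22$)
$m{\left(s \right)} = 22 + s$ ($m{\left(s \right)} = s + 22 = 22 + s$)
$\frac{1}{m{\left(\left(-1\right) \left(-1795\right) \right)}} = \frac{1}{22 - -1795} = \frac{1}{22 + 1795} = \frac{1}{1817}$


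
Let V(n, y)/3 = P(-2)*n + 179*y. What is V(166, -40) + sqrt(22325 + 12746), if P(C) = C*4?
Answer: -25464 + sqrt(35071) ≈ -25277.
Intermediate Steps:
P(C) = 4*C
V(n, y) = -24*n + 537*y (V(n, y) = 3*((4*(-2))*n + 179*y) = 3*(-8*n + 179*y) = -24*n + 537*y)
V(166, -40) + sqrt(22325 + 12746) = (-24*166 + 537*(-40)) + sqrt(22325 + 12746) = (-3984 - 21480) + sqrt(35071) = -25464 + sqrt(35071)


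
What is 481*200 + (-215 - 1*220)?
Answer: 95765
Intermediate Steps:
481*200 + (-215 - 1*220) = 96200 + (-215 - 220) = 96200 - 435 = 95765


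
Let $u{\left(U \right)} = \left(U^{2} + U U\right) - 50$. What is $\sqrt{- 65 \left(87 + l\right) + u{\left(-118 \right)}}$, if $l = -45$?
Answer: $2 \sqrt{6267} \approx 158.33$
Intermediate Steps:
$u{\left(U \right)} = -50 + 2 U^{2}$ ($u{\left(U \right)} = \left(U^{2} + U^{2}\right) - 50 = 2 U^{2} - 50 = -50 + 2 U^{2}$)
$\sqrt{- 65 \left(87 + l\right) + u{\left(-118 \right)}} = \sqrt{- 65 \left(87 - 45\right) - \left(50 - 2 \left(-118\right)^{2}\right)} = \sqrt{\left(-65\right) 42 + \left(-50 + 2 \cdot 13924\right)} = \sqrt{-2730 + \left(-50 + 27848\right)} = \sqrt{-2730 + 27798} = \sqrt{25068} = 2 \sqrt{6267}$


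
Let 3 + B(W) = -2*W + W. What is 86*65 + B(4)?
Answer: 5583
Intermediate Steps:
B(W) = -3 - W (B(W) = -3 + (-2*W + W) = -3 - W)
86*65 + B(4) = 86*65 + (-3 - 1*4) = 5590 + (-3 - 4) = 5590 - 7 = 5583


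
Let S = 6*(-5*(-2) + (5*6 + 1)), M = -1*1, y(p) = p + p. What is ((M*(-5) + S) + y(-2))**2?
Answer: 61009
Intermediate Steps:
y(p) = 2*p
M = -1
S = 246 (S = 6*(10 + (30 + 1)) = 6*(10 + 31) = 6*41 = 246)
((M*(-5) + S) + y(-2))**2 = ((-1*(-5) + 246) + 2*(-2))**2 = ((5 + 246) - 4)**2 = (251 - 4)**2 = 247**2 = 61009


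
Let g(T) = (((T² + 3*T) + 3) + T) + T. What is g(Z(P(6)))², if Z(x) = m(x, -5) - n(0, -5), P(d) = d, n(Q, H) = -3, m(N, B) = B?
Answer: 9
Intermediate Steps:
Z(x) = -2 (Z(x) = -5 - 1*(-3) = -5 + 3 = -2)
g(T) = 3 + T² + 5*T (g(T) = ((3 + T² + 3*T) + T) + T = (3 + T² + 4*T) + T = 3 + T² + 5*T)
g(Z(P(6)))² = (3 + (-2)² + 5*(-2))² = (3 + 4 - 10)² = (-3)² = 9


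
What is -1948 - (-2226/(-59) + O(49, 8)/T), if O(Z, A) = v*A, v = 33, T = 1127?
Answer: -132052642/66493 ≈ -1986.0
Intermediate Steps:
O(Z, A) = 33*A
-1948 - (-2226/(-59) + O(49, 8)/T) = -1948 - (-2226/(-59) + (33*8)/1127) = -1948 - (-2226*(-1/59) + 264*(1/1127)) = -1948 - (2226/59 + 264/1127) = -1948 - 1*2524278/66493 = -1948 - 2524278/66493 = -132052642/66493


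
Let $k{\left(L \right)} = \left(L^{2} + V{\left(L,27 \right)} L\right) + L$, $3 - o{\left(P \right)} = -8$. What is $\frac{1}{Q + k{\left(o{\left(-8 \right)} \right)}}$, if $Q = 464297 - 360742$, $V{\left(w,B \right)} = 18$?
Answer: $\frac{1}{103885} \approx 9.626 \cdot 10^{-6}$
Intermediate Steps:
$o{\left(P \right)} = 11$ ($o{\left(P \right)} = 3 - -8 = 3 + 8 = 11$)
$k{\left(L \right)} = L^{2} + 19 L$ ($k{\left(L \right)} = \left(L^{2} + 18 L\right) + L = L^{2} + 19 L$)
$Q = 103555$ ($Q = 464297 - 360742 = 103555$)
$\frac{1}{Q + k{\left(o{\left(-8 \right)} \right)}} = \frac{1}{103555 + 11 \left(19 + 11\right)} = \frac{1}{103555 + 11 \cdot 30} = \frac{1}{103555 + 330} = \frac{1}{103885}$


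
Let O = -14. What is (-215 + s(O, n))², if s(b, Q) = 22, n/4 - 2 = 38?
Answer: 37249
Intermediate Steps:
n = 160 (n = 8 + 4*38 = 8 + 152 = 160)
(-215 + s(O, n))² = (-215 + 22)² = (-193)² = 37249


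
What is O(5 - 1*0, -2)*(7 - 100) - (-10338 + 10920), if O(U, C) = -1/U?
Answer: -2817/5 ≈ -563.40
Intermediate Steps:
O(5 - 1*0, -2)*(7 - 100) - (-10338 + 10920) = (-1/(5 - 1*0))*(7 - 100) - (-10338 + 10920) = -1/(5 + 0)*(-93) - 1*582 = -1/5*(-93) - 582 = -1*⅕*(-93) - 582 = -⅕*(-93) - 582 = 93/5 - 582 = -2817/5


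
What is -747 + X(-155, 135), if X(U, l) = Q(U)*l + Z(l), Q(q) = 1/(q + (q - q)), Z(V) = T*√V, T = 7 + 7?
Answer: -23184/31 + 42*√15 ≈ -585.21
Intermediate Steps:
T = 14
Z(V) = 14*√V
Q(q) = 1/q (Q(q) = 1/(q + 0) = 1/q)
X(U, l) = 14*√l + l/U (X(U, l) = l/U + 14*√l = 14*√l + l/U)
-747 + X(-155, 135) = -747 + (14*√135 + 135/(-155)) = -747 + (14*(3*√15) + 135*(-1/155)) = -747 + (42*√15 - 27/31) = -747 + (-27/31 + 42*√15) = -23184/31 + 42*√15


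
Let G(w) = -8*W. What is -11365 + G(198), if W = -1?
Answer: -11357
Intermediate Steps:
G(w) = 8 (G(w) = -8*(-1) = 8)
-11365 + G(198) = -11365 + 8 = -11357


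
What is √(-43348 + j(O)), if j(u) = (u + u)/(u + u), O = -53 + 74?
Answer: I*√43347 ≈ 208.2*I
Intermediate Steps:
O = 21
j(u) = 1 (j(u) = (2*u)/((2*u)) = (2*u)*(1/(2*u)) = 1)
√(-43348 + j(O)) = √(-43348 + 1) = √(-43347) = I*√43347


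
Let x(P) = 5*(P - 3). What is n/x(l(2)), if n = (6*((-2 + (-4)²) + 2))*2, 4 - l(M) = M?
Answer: -192/5 ≈ -38.400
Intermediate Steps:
l(M) = 4 - M
x(P) = -15 + 5*P (x(P) = 5*(-3 + P) = -15 + 5*P)
n = 192 (n = (6*((-2 + 16) + 2))*2 = (6*(14 + 2))*2 = (6*16)*2 = 96*2 = 192)
n/x(l(2)) = 192/(-15 + 5*(4 - 1*2)) = 192/(-15 + 5*(4 - 2)) = 192/(-15 + 5*2) = 192/(-15 + 10) = 192/(-5) = 192*(-⅕) = -192/5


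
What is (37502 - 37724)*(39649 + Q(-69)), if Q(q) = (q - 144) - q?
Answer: -8770110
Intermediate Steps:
Q(q) = -144 (Q(q) = (-144 + q) - q = -144)
(37502 - 37724)*(39649 + Q(-69)) = (37502 - 37724)*(39649 - 144) = -222*39505 = -8770110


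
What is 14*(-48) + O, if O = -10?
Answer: -682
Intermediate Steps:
14*(-48) + O = 14*(-48) - 10 = -672 - 10 = -682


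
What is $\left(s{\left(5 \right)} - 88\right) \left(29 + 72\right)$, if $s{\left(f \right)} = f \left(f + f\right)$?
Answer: $-3838$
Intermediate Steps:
$s{\left(f \right)} = 2 f^{2}$ ($s{\left(f \right)} = f 2 f = 2 f^{2}$)
$\left(s{\left(5 \right)} - 88\right) \left(29 + 72\right) = \left(2 \cdot 5^{2} - 88\right) \left(29 + 72\right) = \left(2 \cdot 25 - 88\right) 101 = \left(50 - 88\right) 101 = \left(-38\right) 101 = -3838$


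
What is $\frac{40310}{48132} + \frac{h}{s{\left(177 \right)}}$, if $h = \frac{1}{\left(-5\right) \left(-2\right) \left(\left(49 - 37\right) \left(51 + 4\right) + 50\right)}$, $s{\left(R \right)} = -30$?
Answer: $\frac{715498489}{854343000} \approx 0.83748$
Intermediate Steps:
$h = \frac{1}{7100}$ ($h = \frac{1}{10 \left(12 \cdot 55 + 50\right)} = \frac{1}{10 \left(660 + 50\right)} = \frac{1}{10 \cdot 710} = \frac{1}{7100} \approx 0.00014085$)
$\frac{40310}{48132} + \frac{h}{s{\left(177 \right)}} = \frac{40310}{48132} + \frac{1}{7100 \left(-30\right)} = 40310 \cdot \frac{1}{48132} + \frac{1}{7100} \left(- \frac{1}{30}\right) = \frac{20155}{24066} - \frac{1}{213000} = \frac{715498489}{854343000}$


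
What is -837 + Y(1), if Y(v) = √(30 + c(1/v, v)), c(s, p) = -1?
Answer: -837 + √29 ≈ -831.62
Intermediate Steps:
Y(v) = √29 (Y(v) = √(30 - 1) = √29)
-837 + Y(1) = -837 + √29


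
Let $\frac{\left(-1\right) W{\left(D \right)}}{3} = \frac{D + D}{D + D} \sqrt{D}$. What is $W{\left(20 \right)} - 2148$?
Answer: $-2148 - 6 \sqrt{5} \approx -2161.4$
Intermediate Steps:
$W{\left(D \right)} = - 3 \sqrt{D}$ ($W{\left(D \right)} = - 3 \frac{D + D}{D + D} \sqrt{D} = - 3 \frac{2 D}{2 D} \sqrt{D} = - 3 \cdot 2 D \frac{1}{2 D} \sqrt{D} = - 3 \cdot 1 \sqrt{D} = - 3 \sqrt{D}$)
$W{\left(20 \right)} - 2148 = - 3 \sqrt{20} - 2148 = - 3 \cdot 2 \sqrt{5} - 2148 = - 6 \sqrt{5} - 2148 = -2148 - 6 \sqrt{5}$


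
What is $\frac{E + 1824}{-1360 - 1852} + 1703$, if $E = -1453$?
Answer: $\frac{5469665}{3212} \approx 1702.9$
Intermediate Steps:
$\frac{E + 1824}{-1360 - 1852} + 1703 = \frac{-1453 + 1824}{-1360 - 1852} + 1703 = \frac{371}{-3212} + 1703 = 371 \left(- \frac{1}{3212}\right) + 1703 = - \frac{371}{3212} + 1703 = \frac{5469665}{3212}$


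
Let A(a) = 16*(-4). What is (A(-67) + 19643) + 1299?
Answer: 20878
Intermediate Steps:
A(a) = -64
(A(-67) + 19643) + 1299 = (-64 + 19643) + 1299 = 19579 + 1299 = 20878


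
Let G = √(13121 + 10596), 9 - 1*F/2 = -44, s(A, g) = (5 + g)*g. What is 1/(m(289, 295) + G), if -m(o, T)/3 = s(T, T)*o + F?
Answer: -76729818/5887464970289407 - √23717/5887464970289407 ≈ -1.3033e-8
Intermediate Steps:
s(A, g) = g*(5 + g)
F = 106 (F = 18 - 2*(-44) = 18 + 88 = 106)
m(o, T) = -318 - 3*T*o*(5 + T) (m(o, T) = -3*((T*(5 + T))*o + 106) = -3*(T*o*(5 + T) + 106) = -3*(106 + T*o*(5 + T)) = -318 - 3*T*o*(5 + T))
G = √23717 ≈ 154.00
1/(m(289, 295) + G) = 1/((-318 - 3*295*289*(5 + 295)) + √23717) = 1/((-318 - 3*295*289*300) + √23717) = 1/((-318 - 76729500) + √23717) = 1/(-76729818 + √23717)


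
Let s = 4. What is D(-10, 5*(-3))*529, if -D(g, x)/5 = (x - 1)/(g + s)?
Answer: -21160/3 ≈ -7053.3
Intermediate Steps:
D(g, x) = -5*(-1 + x)/(4 + g) (D(g, x) = -5*(x - 1)/(g + 4) = -5*(-1 + x)/(4 + g))
D(-10, 5*(-3))*529 = (5*(1 - 5*(-3))/(4 - 10))*529 = (5*(1 - 1*(-15))/(-6))*529 = (5*(-1/6)*(1 + 15))*529 = (5*(-1/6)*16)*529 = -40/3*529 = -21160/3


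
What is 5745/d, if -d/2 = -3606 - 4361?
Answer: 5745/15934 ≈ 0.36055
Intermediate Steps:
d = 15934 (d = -2*(-3606 - 4361) = -2*(-7967) = 15934)
5745/d = 5745/15934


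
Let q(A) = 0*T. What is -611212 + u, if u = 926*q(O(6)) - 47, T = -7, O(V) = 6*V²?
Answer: -611259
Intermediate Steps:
q(A) = 0 (q(A) = 0*(-7) = 0)
u = -47 (u = 926*0 - 47 = 0 - 47 = -47)
-611212 + u = -611212 - 47 = -611259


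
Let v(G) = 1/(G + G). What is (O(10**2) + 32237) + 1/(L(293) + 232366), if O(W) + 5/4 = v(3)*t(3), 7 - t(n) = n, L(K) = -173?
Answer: 89820843553/2786316 ≈ 32236.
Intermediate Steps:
v(G) = 1/(2*G)
t(n) = 7 - n
O(W) = -7/12 (O(W) = -5/4 + ((1/2)/3)*(7 - 1*3) = -5/4 + ((1/2)*(1/3))*(7 - 3) = -5/4 + (1/6)*4 = -5/4 + 2/3 = -7/12)
(O(10**2) + 32237) + 1/(L(293) + 232366) = (-7/12 + 32237) + 1/(-173 + 232366) = 386837/12 + 1/232193 = 89820843553/2786316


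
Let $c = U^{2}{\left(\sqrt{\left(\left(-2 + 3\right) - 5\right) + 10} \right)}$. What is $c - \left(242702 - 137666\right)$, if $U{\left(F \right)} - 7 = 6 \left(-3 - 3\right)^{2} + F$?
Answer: $-55301 + 446 \sqrt{6} \approx -54209.0$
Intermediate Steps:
$U{\left(F \right)} = 223 + F$ ($U{\left(F \right)} = 7 + \left(6 \left(-3 - 3\right)^{2} + F\right) = 7 + \left(6 \left(-6\right)^{2} + F\right) = 7 + \left(6 \cdot 36 + F\right) = 7 + \left(216 + F\right) = 223 + F$)
$c = \left(223 + \sqrt{6}\right)^{2}$ ($c = \left(223 + \sqrt{\left(\left(-2 + 3\right) - 5\right) + 10}\right)^{2} = \left(223 + \sqrt{\left(1 - 5\right) + 10}\right)^{2} = \left(223 + \sqrt{-4 + 10}\right)^{2} = \left(223 + \sqrt{6}\right)^{2} \approx 50828.0$)
$c - \left(242702 - 137666\right) = \left(223 + \sqrt{6}\right)^{2} - \left(242702 - 137666\right) = \left(223 + \sqrt{6}\right)^{2} - 105036 = -105036 + \left(223 + \sqrt{6}\right)^{2}$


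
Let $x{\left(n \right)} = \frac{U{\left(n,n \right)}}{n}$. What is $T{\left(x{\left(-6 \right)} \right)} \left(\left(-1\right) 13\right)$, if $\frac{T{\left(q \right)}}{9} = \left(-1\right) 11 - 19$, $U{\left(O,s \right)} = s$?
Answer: $3510$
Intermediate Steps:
$x{\left(n \right)} = 1$ ($x{\left(n \right)} = \frac{n}{n} = 1$)
$T{\left(q \right)} = -270$ ($T{\left(q \right)} = 9 \left(\left(-1\right) 11 - 19\right) = 9 \left(-11 - 19\right) = 9 \left(-30\right) = -270$)
$T{\left(x{\left(-6 \right)} \right)} \left(\left(-1\right) 13\right) = - 270 \left(\left(-1\right) 13\right) = \left(-270\right) \left(-13\right) = 3510$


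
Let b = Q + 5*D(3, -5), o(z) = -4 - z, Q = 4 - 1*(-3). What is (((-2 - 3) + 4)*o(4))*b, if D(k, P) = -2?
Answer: -24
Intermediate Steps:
Q = 7 (Q = 4 + 3 = 7)
b = -3 (b = 7 + 5*(-2) = 7 - 10 = -3)
(((-2 - 3) + 4)*o(4))*b = (((-2 - 3) + 4)*(-4 - 1*4))*(-3) = ((-5 + 4)*(-4 - 4))*(-3) = -1*(-8)*(-3) = 8*(-3) = -24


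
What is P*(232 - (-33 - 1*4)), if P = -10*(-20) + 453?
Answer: 175657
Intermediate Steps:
P = 653 (P = 200 + 453 = 653)
P*(232 - (-33 - 1*4)) = 653*(232 - (-33 - 1*4)) = 653*(232 - (-33 - 4)) = 653*(232 - 1*(-37)) = 653*(232 + 37) = 653*269 = 175657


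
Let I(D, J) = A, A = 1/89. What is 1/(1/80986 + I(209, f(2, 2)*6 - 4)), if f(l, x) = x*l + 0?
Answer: 7207754/81075 ≈ 88.902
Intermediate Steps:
f(l, x) = l*x (f(l, x) = l*x + 0 = l*x)
A = 1/89 ≈ 0.011236
I(D, J) = 1/89
1/(1/80986 + I(209, f(2, 2)*6 - 4)) = 1/(1/80986 + 1/89) = 1/(81075/7207754) = 7207754/81075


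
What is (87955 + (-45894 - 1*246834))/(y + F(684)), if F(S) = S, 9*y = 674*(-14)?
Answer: 1842957/3280 ≈ 561.88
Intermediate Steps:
y = -9436/9 (y = (674*(-14))/9 = (⅑)*(-9436) = -9436/9 ≈ -1048.4)
(87955 + (-45894 - 1*246834))/(y + F(684)) = (87955 + (-45894 - 1*246834))/(-9436/9 + 684) = (87955 + (-45894 - 246834))/(-3280/9) = (87955 - 292728)*(-9/3280) = -204773*(-9/3280) = 1842957/3280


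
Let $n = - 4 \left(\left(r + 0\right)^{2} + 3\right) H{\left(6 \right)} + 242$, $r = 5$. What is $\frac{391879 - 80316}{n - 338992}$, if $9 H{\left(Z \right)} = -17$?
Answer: $- \frac{2804067}{3046846} \approx -0.92032$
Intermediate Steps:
$H{\left(Z \right)} = - \frac{17}{9}$ ($H{\left(Z \right)} = \frac{1}{9} \left(-17\right) = - \frac{17}{9}$)
$n = \frac{4082}{9}$ ($n = - 4 \left(\left(5 + 0\right)^{2} + 3\right) \left(- \frac{17}{9}\right) + 242 = - 4 \left(5^{2} + 3\right) \left(- \frac{17}{9}\right) + 242 = - 4 \left(25 + 3\right) \left(- \frac{17}{9}\right) + 242 = \left(-4\right) 28 \left(- \frac{17}{9}\right) + 242 = \left(-112\right) \left(- \frac{17}{9}\right) + 242 = \frac{1904}{9} + 242 = \frac{4082}{9} \approx 453.56$)
$\frac{391879 - 80316}{n - 338992} = \frac{391879 - 80316}{\frac{4082}{9} - 338992} = \frac{311563}{- \frac{3046846}{9}} = 311563 \left(- \frac{9}{3046846}\right) = - \frac{2804067}{3046846}$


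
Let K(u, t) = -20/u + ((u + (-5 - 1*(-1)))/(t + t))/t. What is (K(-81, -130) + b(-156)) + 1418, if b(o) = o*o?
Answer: 14101994063/547560 ≈ 25754.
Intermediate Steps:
K(u, t) = -20/u + (-4 + u)/(2*t²) (K(u, t) = -20/u + ((u + (-5 + 1))/((2*t)))/t = -20/u + ((u - 4)*(1/(2*t)))/t = -20/u + ((-4 + u)*(1/(2*t)))/t = -20/u + ((-4 + u)/(2*t))/t = -20/u + (-4 + u)/(2*t²))
b(o) = o²
(K(-81, -130) + b(-156)) + 1418 = ((-20/(-81) - 2/(-130)² + (½)*(-81)/(-130)²) + (-156)²) + 1418 = ((-20*(-1/81) - 2*1/16900 + (½)*(-81)*(1/16900)) + 24336) + 1418 = ((20/81 - 1/8450 - 81/33800) + 24336) + 1418 = (133823/547560 + 24336) + 1418 = 13325553983/547560 + 1418 = 14101994063/547560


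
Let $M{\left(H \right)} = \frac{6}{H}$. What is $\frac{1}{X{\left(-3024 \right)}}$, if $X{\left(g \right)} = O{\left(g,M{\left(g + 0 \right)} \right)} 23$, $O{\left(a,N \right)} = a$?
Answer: $- \frac{1}{69552} \approx -1.4378 \cdot 10^{-5}$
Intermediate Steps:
$X{\left(g \right)} = 23 g$ ($X{\left(g \right)} = g 23 = 23 g$)
$\frac{1}{X{\left(-3024 \right)}} = \frac{1}{23 \left(-3024\right)} = \frac{1}{-69552} = - \frac{1}{69552}$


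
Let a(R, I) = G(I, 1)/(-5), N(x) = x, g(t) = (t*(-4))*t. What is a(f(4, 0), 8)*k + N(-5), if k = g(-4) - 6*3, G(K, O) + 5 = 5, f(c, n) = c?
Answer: -5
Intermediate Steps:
G(K, O) = 0 (G(K, O) = -5 + 5 = 0)
g(t) = -4*t² (g(t) = (-4*t)*t = -4*t²)
a(R, I) = 0 (a(R, I) = 0/(-5) = 0*(-⅕) = 0)
k = -82 (k = -4*(-4)² - 6*3 = -4*16 - 18 = -64 - 18 = -82)
a(f(4, 0), 8)*k + N(-5) = 0*(-82) - 5 = 0 - 5 = -5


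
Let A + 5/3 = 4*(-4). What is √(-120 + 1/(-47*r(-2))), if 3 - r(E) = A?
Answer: I*√1018976262/2914 ≈ 10.954*I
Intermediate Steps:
A = -53/3 (A = -5/3 + 4*(-4) = -5/3 - 16 = -53/3 ≈ -17.667)
r(E) = 62/3 (r(E) = 3 - 1*(-53/3) = 3 + 53/3 = 62/3)
√(-120 + 1/(-47*r(-2))) = √(-120 + 1/(-47*62/3)) = √(-120 + 1/(-2914/3)) = √(-120 - 3/2914) = √(-349683/2914) = I*√1018976262/2914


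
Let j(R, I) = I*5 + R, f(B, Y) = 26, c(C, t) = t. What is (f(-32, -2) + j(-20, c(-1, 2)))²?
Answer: 256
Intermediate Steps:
j(R, I) = R + 5*I (j(R, I) = 5*I + R = R + 5*I)
(f(-32, -2) + j(-20, c(-1, 2)))² = (26 + (-20 + 5*2))² = (26 + (-20 + 10))² = (26 - 10)² = 16² = 256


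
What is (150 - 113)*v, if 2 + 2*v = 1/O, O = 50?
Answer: -3663/100 ≈ -36.630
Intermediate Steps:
v = -99/100 (v = -1 + (1/2)/50 = -1 + (1/2)*(1/50) = -1 + 1/100 = -99/100 ≈ -0.99000)
(150 - 113)*v = (150 - 113)*(-99/100) = 37*(-99/100) = -3663/100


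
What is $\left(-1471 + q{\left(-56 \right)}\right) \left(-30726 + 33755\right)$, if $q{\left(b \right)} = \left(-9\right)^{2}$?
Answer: $-4210310$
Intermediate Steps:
$q{\left(b \right)} = 81$
$\left(-1471 + q{\left(-56 \right)}\right) \left(-30726 + 33755\right) = \left(-1471 + 81\right) \left(-30726 + 33755\right) = \left(-1390\right) 3029 = -4210310$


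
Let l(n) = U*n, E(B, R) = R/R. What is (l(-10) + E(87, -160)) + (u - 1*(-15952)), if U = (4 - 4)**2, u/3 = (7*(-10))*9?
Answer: 14063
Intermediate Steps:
E(B, R) = 1
u = -1890 (u = 3*((7*(-10))*9) = 3*(-70*9) = 3*(-630) = -1890)
U = 0 (U = 0**2 = 0)
l(n) = 0 (l(n) = 0*n = 0)
(l(-10) + E(87, -160)) + (u - 1*(-15952)) = (0 + 1) + (-1890 - 1*(-15952)) = 1 + (-1890 + 15952) = 1 + 14062 = 14063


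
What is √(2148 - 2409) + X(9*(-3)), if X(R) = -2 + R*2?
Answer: -56 + 3*I*√29 ≈ -56.0 + 16.155*I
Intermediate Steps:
X(R) = -2 + 2*R
√(2148 - 2409) + X(9*(-3)) = √(2148 - 2409) + (-2 + 2*(9*(-3))) = √(-261) + (-2 + 2*(-27)) = 3*I*√29 + (-2 - 54) = 3*I*√29 - 56 = -56 + 3*I*√29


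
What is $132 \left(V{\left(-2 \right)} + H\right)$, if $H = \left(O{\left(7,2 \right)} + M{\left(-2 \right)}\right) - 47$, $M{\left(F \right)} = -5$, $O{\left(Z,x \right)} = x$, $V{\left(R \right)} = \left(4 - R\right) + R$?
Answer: $-6072$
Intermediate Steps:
$V{\left(R \right)} = 4$
$H = -50$ ($H = \left(2 - 5\right) - 47 = -3 - 47 = -50$)
$132 \left(V{\left(-2 \right)} + H\right) = 132 \left(4 - 50\right) = 132 \left(-46\right) = -6072$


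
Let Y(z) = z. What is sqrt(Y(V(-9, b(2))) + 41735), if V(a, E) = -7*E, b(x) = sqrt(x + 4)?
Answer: sqrt(41735 - 7*sqrt(6)) ≈ 204.25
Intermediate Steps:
b(x) = sqrt(4 + x)
sqrt(Y(V(-9, b(2))) + 41735) = sqrt(-7*sqrt(4 + 2) + 41735) = sqrt(-7*sqrt(6) + 41735) = sqrt(41735 - 7*sqrt(6))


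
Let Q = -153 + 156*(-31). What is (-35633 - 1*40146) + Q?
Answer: -80768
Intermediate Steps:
Q = -4989 (Q = -153 - 4836 = -4989)
(-35633 - 1*40146) + Q = (-35633 - 1*40146) - 4989 = (-35633 - 40146) - 4989 = -75779 - 4989 = -80768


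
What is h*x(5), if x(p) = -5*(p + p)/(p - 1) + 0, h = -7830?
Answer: 97875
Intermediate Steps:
x(p) = -10*p/(-1 + p) (x(p) = -5*2*p/(-1 + p) + 0 = -10*p/(-1 + p) + 0 = -10*p/(-1 + p))
h*x(5) = -(-78300)*5/(-1 + 5) = -(-78300)*5/4 = -7830*(-25/2) = 97875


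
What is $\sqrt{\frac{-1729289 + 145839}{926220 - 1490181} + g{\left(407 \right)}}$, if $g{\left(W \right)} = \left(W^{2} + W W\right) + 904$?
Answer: $\frac{2 \sqrt{26414601667735173}}{563961} \approx 576.37$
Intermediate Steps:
$g{\left(W \right)} = 904 + 2 W^{2}$ ($g{\left(W \right)} = \left(W^{2} + W^{2}\right) + 904 = 2 W^{2} + 904 = 904 + 2 W^{2}$)
$\sqrt{\frac{-1729289 + 145839}{926220 - 1490181} + g{\left(407 \right)}} = \sqrt{\frac{-1729289 + 145839}{926220 - 1490181} + \left(904 + 2 \cdot 407^{2}\right)} = \sqrt{- \frac{1583450}{-563961} + \left(904 + 2 \cdot 165649\right)} = \sqrt{\left(-1583450\right) \left(- \frac{1}{563961}\right) + \left(904 + 331298\right)} = \sqrt{\frac{1583450}{563961} + 332202} = \sqrt{\frac{187350555572}{563961}} = \frac{2 \sqrt{26414601667735173}}{563961}$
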